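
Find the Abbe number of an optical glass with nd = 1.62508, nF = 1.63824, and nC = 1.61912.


Abbe number formula: Vd = (nd - 1) / (nF - nC)
  nd - 1 = 1.62508 - 1 = 0.62508
  nF - nC = 1.63824 - 1.61912 = 0.01912
  Vd = 0.62508 / 0.01912 = 32.69

32.69


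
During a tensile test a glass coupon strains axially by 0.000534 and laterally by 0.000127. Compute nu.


Poisson's ratio: nu = lateral strain / axial strain
  nu = 0.000127 / 0.000534 = 0.2378

0.2378


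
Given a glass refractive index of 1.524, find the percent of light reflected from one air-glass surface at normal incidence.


Fresnel reflectance at normal incidence:
  R = ((n - 1)/(n + 1))^2
  (n - 1)/(n + 1) = (1.524 - 1)/(1.524 + 1) = 0.207607
  R = 0.207607^2 = 0.0431007
  R(%) = 0.0431007 * 100 = 4.31%

4.31%


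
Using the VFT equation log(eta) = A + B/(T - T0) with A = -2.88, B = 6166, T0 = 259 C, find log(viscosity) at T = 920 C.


VFT equation: log(eta) = A + B / (T - T0)
  T - T0 = 920 - 259 = 661
  B / (T - T0) = 6166 / 661 = 9.328
  log(eta) = -2.88 + 9.328 = 6.448

6.448


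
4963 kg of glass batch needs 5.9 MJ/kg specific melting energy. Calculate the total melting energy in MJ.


Total energy = mass * specific energy
  E = 4963 * 5.9 = 29281.7 MJ

29281.7 MJ


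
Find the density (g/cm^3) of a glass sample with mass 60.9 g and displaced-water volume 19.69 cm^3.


Use the definition of density:
  rho = mass / volume
  rho = 60.9 / 19.69 = 3.093 g/cm^3

3.093 g/cm^3


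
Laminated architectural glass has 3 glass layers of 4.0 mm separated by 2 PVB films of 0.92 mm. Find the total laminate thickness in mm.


Total thickness = glass contribution + PVB contribution
  Glass: 3 * 4.0 = 12.0 mm
  PVB: 2 * 0.92 = 1.84 mm
  Total = 12.0 + 1.84 = 13.84 mm

13.84 mm


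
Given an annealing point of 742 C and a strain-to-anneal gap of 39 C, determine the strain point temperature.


Strain point = annealing point - difference:
  T_strain = 742 - 39 = 703 C

703 C


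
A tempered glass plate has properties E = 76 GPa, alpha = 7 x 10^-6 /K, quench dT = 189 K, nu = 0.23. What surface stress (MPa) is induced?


Tempering stress: sigma = E * alpha * dT / (1 - nu)
  E (MPa) = 76 * 1000 = 76000
  Numerator = 76000 * (7 x 10^-6) * 189 = 100.548
  Denominator = 1 - 0.23 = 0.77
  sigma = 100.548 / 0.77 = 130.6 MPa

130.6 MPa


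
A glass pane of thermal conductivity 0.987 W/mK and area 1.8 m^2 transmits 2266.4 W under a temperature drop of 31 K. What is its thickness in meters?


Fourier's law: t = k * A * dT / Q
  t = 0.987 * 1.8 * 31 / 2266.4
  t = 55.0746 / 2266.4 = 0.0243 m

0.0243 m


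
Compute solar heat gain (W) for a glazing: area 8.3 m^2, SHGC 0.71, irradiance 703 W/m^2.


Solar heat gain: Q = Area * SHGC * Irradiance
  Q = 8.3 * 0.71 * 703 = 4142.8 W

4142.8 W


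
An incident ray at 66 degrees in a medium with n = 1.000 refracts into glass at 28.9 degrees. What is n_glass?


Apply Snell's law: n1 * sin(theta1) = n2 * sin(theta2)
  n2 = n1 * sin(theta1) / sin(theta2)
  sin(66) = 0.913545
  sin(28.9) = 0.483282
  n2 = 1.000 * 0.913545 / 0.483282 = 1.8903

1.8903


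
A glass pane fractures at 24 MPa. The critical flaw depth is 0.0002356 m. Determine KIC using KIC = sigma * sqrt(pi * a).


Fracture toughness: KIC = sigma * sqrt(pi * a)
  pi * a = pi * 0.0002356 = 0.000740159
  sqrt(pi * a) = 0.027206
  KIC = 24 * 0.027206 = 0.653 MPa*sqrt(m)

0.653 MPa*sqrt(m)


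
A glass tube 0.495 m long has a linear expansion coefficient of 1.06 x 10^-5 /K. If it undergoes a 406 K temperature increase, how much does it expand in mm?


Thermal expansion formula: dL = alpha * L0 * dT
  dL = (1.06 x 10^-5) * 0.495 * 406 = 0.00213028 m
Convert to mm: 0.00213028 * 1000 = 2.1303 mm

2.1303 mm


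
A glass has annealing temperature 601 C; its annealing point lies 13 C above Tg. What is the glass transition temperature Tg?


Rearrange T_anneal = Tg + offset for Tg:
  Tg = T_anneal - offset = 601 - 13 = 588 C

588 C


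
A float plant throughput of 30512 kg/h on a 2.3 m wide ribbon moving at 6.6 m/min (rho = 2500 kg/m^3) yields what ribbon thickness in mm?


Ribbon cross-section from mass balance:
  Volume rate = throughput / density = 30512 / 2500 = 12.2048 m^3/h
  thickness = volume rate / (speed * 60 * width), i.e.
  thickness = throughput / (60 * speed * width * density) * 1000
  thickness = 30512 / (60 * 6.6 * 2.3 * 2500) * 1000 = 13.4 mm

13.4 mm


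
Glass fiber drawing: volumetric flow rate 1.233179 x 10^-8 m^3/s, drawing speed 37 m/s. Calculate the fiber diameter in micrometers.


Cross-sectional area from continuity:
  A = Q / v = 1.233179 x 10^-8 / 37 = 3.332916 x 10^-10 m^2
Diameter from circular cross-section:
  d = sqrt(4A / pi) * 10^6 (m -> um)
  d = sqrt(4 * 3.332916 x 10^-10 / pi) * 10^6 = 20.6 um

20.6 um


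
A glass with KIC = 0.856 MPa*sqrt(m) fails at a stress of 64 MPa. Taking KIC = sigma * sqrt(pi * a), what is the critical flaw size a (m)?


Rearrange KIC = sigma * sqrt(pi * a):
  sqrt(pi * a) = KIC / sigma
  sqrt(pi * a) = 0.856 / 64 = 0.013375
  a = (KIC / sigma)^2 / pi
  a = 0.013375^2 / pi = 0.0000569 m

0.0000569 m


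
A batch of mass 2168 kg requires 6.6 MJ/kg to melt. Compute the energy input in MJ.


Total energy = mass * specific energy
  E = 2168 * 6.6 = 14308.8 MJ

14308.8 MJ


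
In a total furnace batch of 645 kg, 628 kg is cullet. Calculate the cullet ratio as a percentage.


Cullet ratio = (cullet mass / total batch mass) * 100
  Ratio = 628 / 645 * 100 = 97.36%

97.36%


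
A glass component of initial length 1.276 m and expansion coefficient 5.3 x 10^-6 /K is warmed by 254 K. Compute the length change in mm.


Thermal expansion formula: dL = alpha * L0 * dT
  dL = (5.3 x 10^-6) * 1.276 * 254 = 0.00171775 m
Convert to mm: 0.00171775 * 1000 = 1.7178 mm

1.7178 mm


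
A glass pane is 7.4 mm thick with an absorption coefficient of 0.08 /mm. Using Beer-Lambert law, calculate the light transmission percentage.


Beer-Lambert law: T = exp(-alpha * thickness)
  exponent = -0.08 * 7.4 = -0.592
  T = exp(-0.592) = 0.5532
  Percentage = 0.5532 * 100 = 55.32%

55.32%


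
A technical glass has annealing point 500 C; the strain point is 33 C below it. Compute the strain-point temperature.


Strain point = annealing point - difference:
  T_strain = 500 - 33 = 467 C

467 C


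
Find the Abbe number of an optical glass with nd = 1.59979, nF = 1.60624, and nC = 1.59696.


Abbe number formula: Vd = (nd - 1) / (nF - nC)
  nd - 1 = 1.59979 - 1 = 0.59979
  nF - nC = 1.60624 - 1.59696 = 0.00928
  Vd = 0.59979 / 0.00928 = 64.63

64.63


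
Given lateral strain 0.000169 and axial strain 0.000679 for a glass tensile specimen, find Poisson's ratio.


Poisson's ratio: nu = lateral strain / axial strain
  nu = 0.000169 / 0.000679 = 0.2489

0.2489


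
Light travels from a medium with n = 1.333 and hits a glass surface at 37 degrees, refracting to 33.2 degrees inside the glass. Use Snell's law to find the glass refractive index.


Apply Snell's law: n1 * sin(theta1) = n2 * sin(theta2)
  n2 = n1 * sin(theta1) / sin(theta2)
  sin(37) = 0.601815
  sin(33.2) = 0.547563
  n2 = 1.333 * 0.601815 / 0.547563 = 1.4651

1.4651


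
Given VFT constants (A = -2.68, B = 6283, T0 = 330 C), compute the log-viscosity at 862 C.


VFT equation: log(eta) = A + B / (T - T0)
  T - T0 = 862 - 330 = 532
  B / (T - T0) = 6283 / 532 = 11.81
  log(eta) = -2.68 + 11.81 = 9.13

9.13


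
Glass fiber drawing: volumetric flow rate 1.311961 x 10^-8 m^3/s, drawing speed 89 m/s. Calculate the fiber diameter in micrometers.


Cross-sectional area from continuity:
  A = Q / v = 1.311961 x 10^-8 / 89 = 1.474113 x 10^-10 m^2
Diameter from circular cross-section:
  d = sqrt(4A / pi) * 10^6 (m -> um)
  d = sqrt(4 * 1.474113 x 10^-10 / pi) * 10^6 = 13.7 um

13.7 um


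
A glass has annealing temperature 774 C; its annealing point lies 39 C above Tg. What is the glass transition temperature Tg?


Rearrange T_anneal = Tg + offset for Tg:
  Tg = T_anneal - offset = 774 - 39 = 735 C

735 C


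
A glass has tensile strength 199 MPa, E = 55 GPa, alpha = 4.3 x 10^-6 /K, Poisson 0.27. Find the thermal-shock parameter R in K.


Thermal shock resistance: R = sigma * (1 - nu) / (E * alpha)
  Numerator = 199 * (1 - 0.27) = 145.27
  Denominator = 55 * 1000 * (4.3 x 10^-6) = 0.2365
  R = 145.27 / 0.2365 = 614.2 K

614.2 K


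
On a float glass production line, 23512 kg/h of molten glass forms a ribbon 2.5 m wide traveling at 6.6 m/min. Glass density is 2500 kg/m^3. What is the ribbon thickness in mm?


Ribbon cross-section from mass balance:
  Volume rate = throughput / density = 23512 / 2500 = 9.4048 m^3/h
  thickness = volume rate / (speed * 60 * width), i.e.
  thickness = throughput / (60 * speed * width * density) * 1000
  thickness = 23512 / (60 * 6.6 * 2.5 * 2500) * 1000 = 9.5 mm

9.5 mm


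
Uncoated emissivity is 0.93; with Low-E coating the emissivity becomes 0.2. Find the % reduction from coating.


Percentage reduction = (1 - coated/uncoated) * 100
  Ratio = 0.2 / 0.93 = 0.2151
  Reduction = (1 - 0.2151) * 100 = 78.5%

78.5%


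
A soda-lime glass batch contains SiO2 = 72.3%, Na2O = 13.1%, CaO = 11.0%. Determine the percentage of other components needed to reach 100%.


Sum the three major oxides:
  SiO2 + Na2O + CaO = 72.3 + 13.1 + 11.0 = 96.4%
Subtract from 100%:
  Others = 100 - 96.4 = 3.6%

3.6%


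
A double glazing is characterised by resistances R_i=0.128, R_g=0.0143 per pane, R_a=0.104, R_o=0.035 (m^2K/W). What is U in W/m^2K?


Total thermal resistance (series):
  R_total = R_in + R_glass + R_air + R_glass + R_out
  R_total = 0.128 + 0.0143 + 0.104 + 0.0143 + 0.035 = 0.2956 m^2K/W
U-value = 1 / R_total = 1 / 0.2956 = 3.383 W/m^2K

3.383 W/m^2K


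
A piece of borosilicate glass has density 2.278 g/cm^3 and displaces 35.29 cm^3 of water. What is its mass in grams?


Rearrange rho = m / V:
  m = rho * V
  m = 2.278 * 35.29 = 80.391 g

80.391 g


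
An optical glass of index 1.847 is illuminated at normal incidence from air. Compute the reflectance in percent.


Fresnel reflectance at normal incidence:
  R = ((n - 1)/(n + 1))^2
  (n - 1)/(n + 1) = (1.847 - 1)/(1.847 + 1) = 0.297506
  R = 0.297506^2 = 0.0885098
  R(%) = 0.0885098 * 100 = 8.851%

8.851%


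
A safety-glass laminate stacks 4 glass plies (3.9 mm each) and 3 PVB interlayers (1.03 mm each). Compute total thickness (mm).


Total thickness = glass contribution + PVB contribution
  Glass: 4 * 3.9 = 15.6 mm
  PVB: 3 * 1.03 = 3.09 mm
  Total = 15.6 + 3.09 = 18.69 mm

18.69 mm


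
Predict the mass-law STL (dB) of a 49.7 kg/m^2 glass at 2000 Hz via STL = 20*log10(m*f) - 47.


Mass law: STL = 20 * log10(m * f) - 47
  m * f = 49.7 * 2000 = 99400
  log10(99400) = 4.99739
  STL = 20 * 4.99739 - 47 = 99.9478 - 47 = 52.9 dB

52.9 dB


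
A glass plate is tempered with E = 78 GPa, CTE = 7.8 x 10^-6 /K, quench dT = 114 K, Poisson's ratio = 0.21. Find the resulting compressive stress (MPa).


Tempering stress: sigma = E * alpha * dT / (1 - nu)
  E (MPa) = 78 * 1000 = 78000
  Numerator = 78000 * (7.8 x 10^-6) * 114 = 69.3576
  Denominator = 1 - 0.21 = 0.79
  sigma = 69.3576 / 0.79 = 87.8 MPa

87.8 MPa


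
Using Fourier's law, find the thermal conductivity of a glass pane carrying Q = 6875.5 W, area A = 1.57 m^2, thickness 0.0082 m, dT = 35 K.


Fourier's law rearranged: k = Q * t / (A * dT)
  Numerator = 6875.5 * 0.0082 = 56.3791
  Denominator = 1.57 * 35 = 54.95
  k = 56.3791 / 54.95 = 1.026 W/mK

1.026 W/mK


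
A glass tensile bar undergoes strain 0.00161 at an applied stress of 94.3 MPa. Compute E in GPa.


Young's modulus: E = stress / strain
  E = 94.3 MPa / 0.00161 = 58571.43 MPa
Convert to GPa: 58571.43 / 1000 = 58.57 GPa

58.57 GPa


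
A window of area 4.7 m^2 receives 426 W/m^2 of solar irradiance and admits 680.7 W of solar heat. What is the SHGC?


Rearrange Q = Area * SHGC * Irradiance:
  SHGC = Q / (Area * Irradiance)
  SHGC = 680.7 / (4.7 * 426) = 0.34

0.34


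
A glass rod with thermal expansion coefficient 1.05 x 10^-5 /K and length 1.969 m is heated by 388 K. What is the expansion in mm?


Thermal expansion formula: dL = alpha * L0 * dT
  dL = (1.05 x 10^-5) * 1.969 * 388 = 0.00802171 m
Convert to mm: 0.00802171 * 1000 = 8.0217 mm

8.0217 mm


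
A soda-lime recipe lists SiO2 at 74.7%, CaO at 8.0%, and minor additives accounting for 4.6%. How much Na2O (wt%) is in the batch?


Pieces sum to 100%:
  Na2O = 100 - (SiO2 + CaO + others)
  Na2O = 100 - (74.7 + 8.0 + 4.6) = 12.7%

12.7%


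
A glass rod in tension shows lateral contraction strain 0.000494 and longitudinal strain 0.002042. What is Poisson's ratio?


Poisson's ratio: nu = lateral strain / axial strain
  nu = 0.000494 / 0.002042 = 0.2419

0.2419


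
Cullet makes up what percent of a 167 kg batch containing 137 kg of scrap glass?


Cullet ratio = (cullet mass / total batch mass) * 100
  Ratio = 137 / 167 * 100 = 82.04%

82.04%


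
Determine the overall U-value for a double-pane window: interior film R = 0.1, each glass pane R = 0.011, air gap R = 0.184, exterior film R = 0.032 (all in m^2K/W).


Total thermal resistance (series):
  R_total = R_in + R_glass + R_air + R_glass + R_out
  R_total = 0.1 + 0.011 + 0.184 + 0.011 + 0.032 = 0.338 m^2K/W
U-value = 1 / R_total = 1 / 0.338 = 2.959 W/m^2K

2.959 W/m^2K


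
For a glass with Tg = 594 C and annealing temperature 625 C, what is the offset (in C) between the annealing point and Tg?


Offset = T_anneal - Tg:
  offset = 625 - 594 = 31 C

31 C


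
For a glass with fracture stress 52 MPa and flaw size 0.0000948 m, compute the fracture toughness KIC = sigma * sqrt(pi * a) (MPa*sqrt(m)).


Fracture toughness: KIC = sigma * sqrt(pi * a)
  pi * a = pi * 0.0000948 = 0.000297823
  sqrt(pi * a) = 0.017258
  KIC = 52 * 0.017258 = 0.897 MPa*sqrt(m)

0.897 MPa*sqrt(m)


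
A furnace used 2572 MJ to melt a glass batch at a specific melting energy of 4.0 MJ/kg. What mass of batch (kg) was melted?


Rearrange E = m * s for m:
  m = E / s
  m = 2572 / 4.0 = 643.0 kg

643.0 kg


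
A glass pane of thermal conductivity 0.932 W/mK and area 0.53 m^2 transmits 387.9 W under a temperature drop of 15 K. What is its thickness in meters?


Fourier's law: t = k * A * dT / Q
  t = 0.932 * 0.53 * 15 / 387.9
  t = 7.4094 / 387.9 = 0.0191 m

0.0191 m


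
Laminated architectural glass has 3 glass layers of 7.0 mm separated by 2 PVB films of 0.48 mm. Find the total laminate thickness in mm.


Total thickness = glass contribution + PVB contribution
  Glass: 3 * 7.0 = 21.0 mm
  PVB: 2 * 0.48 = 0.96 mm
  Total = 21.0 + 0.96 = 21.96 mm

21.96 mm


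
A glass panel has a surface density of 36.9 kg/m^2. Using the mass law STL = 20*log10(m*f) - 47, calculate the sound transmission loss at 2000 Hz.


Mass law: STL = 20 * log10(m * f) - 47
  m * f = 36.9 * 2000 = 73800
  log10(73800) = 4.86806
  STL = 20 * 4.86806 - 47 = 97.3612 - 47 = 50.4 dB

50.4 dB


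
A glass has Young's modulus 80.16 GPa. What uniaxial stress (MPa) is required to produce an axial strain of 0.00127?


Rearrange E = sigma / epsilon:
  sigma = E * epsilon
  E (MPa) = 80.16 * 1000 = 80160
  sigma = 80160 * 0.00127 = 101.8 MPa

101.8 MPa


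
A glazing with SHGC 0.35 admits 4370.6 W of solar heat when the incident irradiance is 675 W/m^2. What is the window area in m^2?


Rearrange Q = Area * SHGC * Irradiance:
  Area = Q / (SHGC * Irradiance)
  Area = 4370.6 / (0.35 * 675) = 18.5 m^2

18.5 m^2


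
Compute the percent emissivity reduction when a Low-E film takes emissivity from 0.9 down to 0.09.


Percentage reduction = (1 - coated/uncoated) * 100
  Ratio = 0.09 / 0.9 = 0.1
  Reduction = (1 - 0.1) * 100 = 90.0%

90.0%


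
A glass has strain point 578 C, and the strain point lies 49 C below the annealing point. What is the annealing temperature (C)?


T_anneal = T_strain + gap:
  T_anneal = 578 + 49 = 627 C

627 C


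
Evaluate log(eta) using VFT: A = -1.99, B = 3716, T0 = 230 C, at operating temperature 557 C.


VFT equation: log(eta) = A + B / (T - T0)
  T - T0 = 557 - 230 = 327
  B / (T - T0) = 3716 / 327 = 11.364
  log(eta) = -1.99 + 11.364 = 9.374

9.374


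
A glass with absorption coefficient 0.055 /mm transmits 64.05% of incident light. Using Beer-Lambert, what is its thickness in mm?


Rearrange T = exp(-alpha * thickness):
  thickness = -ln(T) / alpha
  T = 64.05/100 = 0.6405
  ln(T) = -0.44551
  -ln(T) = 0.44551
  thickness = 0.44551 / 0.055 = 8.1 mm

8.1 mm


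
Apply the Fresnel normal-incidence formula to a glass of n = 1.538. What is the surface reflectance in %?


Fresnel reflectance at normal incidence:
  R = ((n - 1)/(n + 1))^2
  (n - 1)/(n + 1) = (1.538 - 1)/(1.538 + 1) = 0.211978
  R = 0.211978^2 = 0.0449347
  R(%) = 0.0449347 * 100 = 4.493%

4.493%


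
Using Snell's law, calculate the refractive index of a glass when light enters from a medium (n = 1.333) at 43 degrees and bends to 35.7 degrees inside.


Apply Snell's law: n1 * sin(theta1) = n2 * sin(theta2)
  n2 = n1 * sin(theta1) / sin(theta2)
  sin(43) = 0.681998
  sin(35.7) = 0.583541
  n2 = 1.333 * 0.681998 / 0.583541 = 1.5579

1.5579


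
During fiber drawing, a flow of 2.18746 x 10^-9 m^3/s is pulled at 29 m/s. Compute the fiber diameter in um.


Cross-sectional area from continuity:
  A = Q / v = 2.18746 x 10^-9 / 29 = 7.542966 x 10^-11 m^2
Diameter from circular cross-section:
  d = sqrt(4A / pi) * 10^6 (m -> um)
  d = sqrt(4 * 7.542966 x 10^-11 / pi) * 10^6 = 9.8 um

9.8 um


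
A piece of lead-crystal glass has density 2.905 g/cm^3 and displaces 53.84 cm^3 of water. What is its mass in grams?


Rearrange rho = m / V:
  m = rho * V
  m = 2.905 * 53.84 = 156.405 g

156.405 g


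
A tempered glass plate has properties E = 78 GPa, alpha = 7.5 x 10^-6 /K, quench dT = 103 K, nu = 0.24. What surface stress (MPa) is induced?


Tempering stress: sigma = E * alpha * dT / (1 - nu)
  E (MPa) = 78 * 1000 = 78000
  Numerator = 78000 * (7.5 x 10^-6) * 103 = 60.255
  Denominator = 1 - 0.24 = 0.76
  sigma = 60.255 / 0.76 = 79.3 MPa

79.3 MPa


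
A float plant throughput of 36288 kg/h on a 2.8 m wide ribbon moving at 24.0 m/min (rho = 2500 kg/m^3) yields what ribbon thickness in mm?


Ribbon cross-section from mass balance:
  Volume rate = throughput / density = 36288 / 2500 = 14.5152 m^3/h
  thickness = volume rate / (speed * 60 * width), i.e.
  thickness = throughput / (60 * speed * width * density) * 1000
  thickness = 36288 / (60 * 24.0 * 2.8 * 2500) * 1000 = 3.6 mm

3.6 mm


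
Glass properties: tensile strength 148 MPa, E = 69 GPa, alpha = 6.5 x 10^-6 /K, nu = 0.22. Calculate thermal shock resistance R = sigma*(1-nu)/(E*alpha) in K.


Thermal shock resistance: R = sigma * (1 - nu) / (E * alpha)
  Numerator = 148 * (1 - 0.22) = 115.44
  Denominator = 69 * 1000 * (6.5 x 10^-6) = 0.4485
  R = 115.44 / 0.4485 = 257.4 K

257.4 K


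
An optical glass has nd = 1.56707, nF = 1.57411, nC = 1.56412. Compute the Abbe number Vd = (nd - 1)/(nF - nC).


Abbe number formula: Vd = (nd - 1) / (nF - nC)
  nd - 1 = 1.56707 - 1 = 0.56707
  nF - nC = 1.57411 - 1.56412 = 0.00999
  Vd = 0.56707 / 0.00999 = 56.76

56.76


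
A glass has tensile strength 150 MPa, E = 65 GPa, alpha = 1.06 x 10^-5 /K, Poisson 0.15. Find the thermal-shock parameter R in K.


Thermal shock resistance: R = sigma * (1 - nu) / (E * alpha)
  Numerator = 150 * (1 - 0.15) = 127.5
  Denominator = 65 * 1000 * (1.06 x 10^-5) = 0.689
  R = 127.5 / 0.689 = 185.1 K

185.1 K


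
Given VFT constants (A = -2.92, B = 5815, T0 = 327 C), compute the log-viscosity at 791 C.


VFT equation: log(eta) = A + B / (T - T0)
  T - T0 = 791 - 327 = 464
  B / (T - T0) = 5815 / 464 = 12.532
  log(eta) = -2.92 + 12.532 = 9.612

9.612


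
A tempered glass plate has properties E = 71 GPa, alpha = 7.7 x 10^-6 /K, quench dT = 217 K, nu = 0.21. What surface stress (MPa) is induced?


Tempering stress: sigma = E * alpha * dT / (1 - nu)
  E (MPa) = 71 * 1000 = 71000
  Numerator = 71000 * (7.7 x 10^-6) * 217 = 118.6339
  Denominator = 1 - 0.21 = 0.79
  sigma = 118.6339 / 0.79 = 150.2 MPa

150.2 MPa


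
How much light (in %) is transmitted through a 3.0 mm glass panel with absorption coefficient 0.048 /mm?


Beer-Lambert law: T = exp(-alpha * thickness)
  exponent = -0.048 * 3.0 = -0.144
  T = exp(-0.144) = 0.8659
  Percentage = 0.8659 * 100 = 86.59%

86.59%


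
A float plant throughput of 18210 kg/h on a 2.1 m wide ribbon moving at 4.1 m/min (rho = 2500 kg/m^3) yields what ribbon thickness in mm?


Ribbon cross-section from mass balance:
  Volume rate = throughput / density = 18210 / 2500 = 7.284 m^3/h
  thickness = volume rate / (speed * 60 * width), i.e.
  thickness = throughput / (60 * speed * width * density) * 1000
  thickness = 18210 / (60 * 4.1 * 2.1 * 2500) * 1000 = 14.1 mm

14.1 mm


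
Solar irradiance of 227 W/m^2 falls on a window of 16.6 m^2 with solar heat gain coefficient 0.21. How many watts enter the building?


Solar heat gain: Q = Area * SHGC * Irradiance
  Q = 16.6 * 0.21 * 227 = 791.3 W

791.3 W


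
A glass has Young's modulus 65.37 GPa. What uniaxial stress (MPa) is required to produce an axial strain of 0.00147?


Rearrange E = sigma / epsilon:
  sigma = E * epsilon
  E (MPa) = 65.37 * 1000 = 65370
  sigma = 65370 * 0.00147 = 96.09 MPa

96.09 MPa


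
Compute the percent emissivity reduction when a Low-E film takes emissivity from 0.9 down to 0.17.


Percentage reduction = (1 - coated/uncoated) * 100
  Ratio = 0.17 / 0.9 = 0.1889
  Reduction = (1 - 0.1889) * 100 = 81.1%

81.1%


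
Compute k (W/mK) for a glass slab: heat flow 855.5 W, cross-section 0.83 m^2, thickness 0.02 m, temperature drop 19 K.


Fourier's law rearranged: k = Q * t / (A * dT)
  Numerator = 855.5 * 0.02 = 17.11
  Denominator = 0.83 * 19 = 15.77
  k = 17.11 / 15.77 = 1.085 W/mK

1.085 W/mK


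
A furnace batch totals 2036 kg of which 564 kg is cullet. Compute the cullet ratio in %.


Cullet ratio = (cullet mass / total batch mass) * 100
  Ratio = 564 / 2036 * 100 = 27.7%

27.7%


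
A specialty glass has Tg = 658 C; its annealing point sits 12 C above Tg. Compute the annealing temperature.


The annealing temperature is Tg plus the offset:
  T_anneal = 658 + 12 = 670 C

670 C


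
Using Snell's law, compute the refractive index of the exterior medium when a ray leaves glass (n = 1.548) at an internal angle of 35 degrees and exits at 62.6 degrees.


Apply Snell's law: n1 * sin(theta1) = n2 * sin(theta2)
  n2 = n1 * sin(theta1) / sin(theta2)
  sin(35) = 0.573576
  sin(62.6) = 0.887815
  n2 = 1.548 * 0.573576 / 0.887815 = 1.0001

1.0001


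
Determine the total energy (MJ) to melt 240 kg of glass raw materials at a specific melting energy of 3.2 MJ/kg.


Total energy = mass * specific energy
  E = 240 * 3.2 = 768 MJ

768 MJ


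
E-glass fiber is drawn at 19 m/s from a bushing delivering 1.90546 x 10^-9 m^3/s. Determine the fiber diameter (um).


Cross-sectional area from continuity:
  A = Q / v = 1.90546 x 10^-9 / 19 = 1.002874 x 10^-10 m^2
Diameter from circular cross-section:
  d = sqrt(4A / pi) * 10^6 (m -> um)
  d = sqrt(4 * 1.002874 x 10^-10 / pi) * 10^6 = 11.3 um

11.3 um


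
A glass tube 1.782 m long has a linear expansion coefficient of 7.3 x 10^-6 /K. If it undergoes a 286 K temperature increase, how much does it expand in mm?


Thermal expansion formula: dL = alpha * L0 * dT
  dL = (7.3 x 10^-6) * 1.782 * 286 = 0.00372046 m
Convert to mm: 0.00372046 * 1000 = 3.7205 mm

3.7205 mm


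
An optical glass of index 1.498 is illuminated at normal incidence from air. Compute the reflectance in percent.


Fresnel reflectance at normal incidence:
  R = ((n - 1)/(n + 1))^2
  (n - 1)/(n + 1) = (1.498 - 1)/(1.498 + 1) = 0.199359
  R = 0.199359^2 = 0.039744
  R(%) = 0.039744 * 100 = 3.974%

3.974%


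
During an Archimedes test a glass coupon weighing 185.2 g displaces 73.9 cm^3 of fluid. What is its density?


Use the definition of density:
  rho = mass / volume
  rho = 185.2 / 73.9 = 2.506 g/cm^3

2.506 g/cm^3


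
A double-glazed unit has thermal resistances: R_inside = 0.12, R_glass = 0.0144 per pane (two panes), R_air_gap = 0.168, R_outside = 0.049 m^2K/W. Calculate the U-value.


Total thermal resistance (series):
  R_total = R_in + R_glass + R_air + R_glass + R_out
  R_total = 0.12 + 0.0144 + 0.168 + 0.0144 + 0.049 = 0.3658 m^2K/W
U-value = 1 / R_total = 1 / 0.3658 = 2.734 W/m^2K

2.734 W/m^2K


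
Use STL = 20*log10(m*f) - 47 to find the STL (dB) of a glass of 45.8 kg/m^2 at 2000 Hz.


Mass law: STL = 20 * log10(m * f) - 47
  m * f = 45.8 * 2000 = 91600
  log10(91600) = 4.9619
  STL = 20 * 4.9619 - 47 = 99.238 - 47 = 52.2 dB

52.2 dB


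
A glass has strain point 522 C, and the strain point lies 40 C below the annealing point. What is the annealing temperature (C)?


T_anneal = T_strain + gap:
  T_anneal = 522 + 40 = 562 C

562 C


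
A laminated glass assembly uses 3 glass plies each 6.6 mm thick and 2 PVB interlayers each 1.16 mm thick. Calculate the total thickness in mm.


Total thickness = glass contribution + PVB contribution
  Glass: 3 * 6.6 = 19.8 mm
  PVB: 2 * 1.16 = 2.32 mm
  Total = 19.8 + 2.32 = 22.12 mm

22.12 mm


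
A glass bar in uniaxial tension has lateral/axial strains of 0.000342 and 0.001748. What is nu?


Poisson's ratio: nu = lateral strain / axial strain
  nu = 0.000342 / 0.001748 = 0.1957

0.1957


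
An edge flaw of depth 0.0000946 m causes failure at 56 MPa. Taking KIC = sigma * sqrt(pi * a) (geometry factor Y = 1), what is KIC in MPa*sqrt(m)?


Fracture toughness: KIC = sigma * sqrt(pi * a)
  pi * a = pi * 0.0000946 = 0.000297195
  sqrt(pi * a) = 0.017239
  KIC = 56 * 0.017239 = 0.965 MPa*sqrt(m)

0.965 MPa*sqrt(m)


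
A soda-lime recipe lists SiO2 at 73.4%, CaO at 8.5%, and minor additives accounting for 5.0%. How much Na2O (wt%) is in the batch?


Pieces sum to 100%:
  Na2O = 100 - (SiO2 + CaO + others)
  Na2O = 100 - (73.4 + 8.5 + 5.0) = 13.1%

13.1%


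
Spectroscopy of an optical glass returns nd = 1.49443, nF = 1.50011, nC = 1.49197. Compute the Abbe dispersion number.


Abbe number formula: Vd = (nd - 1) / (nF - nC)
  nd - 1 = 1.49443 - 1 = 0.49443
  nF - nC = 1.50011 - 1.49197 = 0.00814
  Vd = 0.49443 / 0.00814 = 60.74

60.74


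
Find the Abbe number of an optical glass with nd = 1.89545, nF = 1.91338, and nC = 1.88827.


Abbe number formula: Vd = (nd - 1) / (nF - nC)
  nd - 1 = 1.89545 - 1 = 0.89545
  nF - nC = 1.91338 - 1.88827 = 0.02511
  Vd = 0.89545 / 0.02511 = 35.66

35.66


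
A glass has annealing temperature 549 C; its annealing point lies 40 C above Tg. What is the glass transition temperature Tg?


Rearrange T_anneal = Tg + offset for Tg:
  Tg = T_anneal - offset = 549 - 40 = 509 C

509 C


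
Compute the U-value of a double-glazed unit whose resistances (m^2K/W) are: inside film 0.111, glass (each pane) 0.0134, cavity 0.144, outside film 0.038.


Total thermal resistance (series):
  R_total = R_in + R_glass + R_air + R_glass + R_out
  R_total = 0.111 + 0.0134 + 0.144 + 0.0134 + 0.038 = 0.3198 m^2K/W
U-value = 1 / R_total = 1 / 0.3198 = 3.127 W/m^2K

3.127 W/m^2K


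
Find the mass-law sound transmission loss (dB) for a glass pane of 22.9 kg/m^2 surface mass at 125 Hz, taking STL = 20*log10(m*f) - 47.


Mass law: STL = 20 * log10(m * f) - 47
  m * f = 22.9 * 125 = 2862.5
  log10(2862.5) = 3.45675
  STL = 20 * 3.45675 - 47 = 69.135 - 47 = 22.1 dB

22.1 dB


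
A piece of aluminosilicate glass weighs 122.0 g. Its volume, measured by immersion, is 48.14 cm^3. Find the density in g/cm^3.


Use the definition of density:
  rho = mass / volume
  rho = 122.0 / 48.14 = 2.534 g/cm^3

2.534 g/cm^3


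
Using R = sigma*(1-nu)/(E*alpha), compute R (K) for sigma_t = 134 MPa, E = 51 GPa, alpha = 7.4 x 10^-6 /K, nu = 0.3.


Thermal shock resistance: R = sigma * (1 - nu) / (E * alpha)
  Numerator = 134 * (1 - 0.3) = 93.8
  Denominator = 51 * 1000 * (7.4 x 10^-6) = 0.3774
  R = 93.8 / 0.3774 = 248.5 K

248.5 K


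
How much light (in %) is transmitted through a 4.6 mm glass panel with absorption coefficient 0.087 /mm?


Beer-Lambert law: T = exp(-alpha * thickness)
  exponent = -0.087 * 4.6 = -0.4002
  T = exp(-0.4002) = 0.6702
  Percentage = 0.6702 * 100 = 67.02%

67.02%


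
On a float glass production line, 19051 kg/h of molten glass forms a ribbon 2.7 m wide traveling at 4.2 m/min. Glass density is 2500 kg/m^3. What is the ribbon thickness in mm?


Ribbon cross-section from mass balance:
  Volume rate = throughput / density = 19051 / 2500 = 7.6204 m^3/h
  thickness = volume rate / (speed * 60 * width), i.e.
  thickness = throughput / (60 * speed * width * density) * 1000
  thickness = 19051 / (60 * 4.2 * 2.7 * 2500) * 1000 = 11.2 mm

11.2 mm


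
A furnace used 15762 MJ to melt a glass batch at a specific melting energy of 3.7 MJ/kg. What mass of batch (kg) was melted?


Rearrange E = m * s for m:
  m = E / s
  m = 15762 / 3.7 = 4260.0 kg

4260.0 kg


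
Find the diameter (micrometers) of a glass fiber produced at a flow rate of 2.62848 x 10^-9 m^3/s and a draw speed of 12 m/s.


Cross-sectional area from continuity:
  A = Q / v = 2.62848 x 10^-9 / 12 = 2.1904 x 10^-10 m^2
Diameter from circular cross-section:
  d = sqrt(4A / pi) * 10^6 (m -> um)
  d = sqrt(4 * 2.1904 x 10^-10 / pi) * 10^6 = 16.7 um

16.7 um


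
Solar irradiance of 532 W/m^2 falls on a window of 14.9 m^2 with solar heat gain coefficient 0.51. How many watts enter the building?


Solar heat gain: Q = Area * SHGC * Irradiance
  Q = 14.9 * 0.51 * 532 = 4042.7 W

4042.7 W


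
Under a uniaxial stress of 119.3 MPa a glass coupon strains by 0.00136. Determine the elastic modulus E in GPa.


Young's modulus: E = stress / strain
  E = 119.3 MPa / 0.00136 = 87720.59 MPa
Convert to GPa: 87720.59 / 1000 = 87.72 GPa

87.72 GPa


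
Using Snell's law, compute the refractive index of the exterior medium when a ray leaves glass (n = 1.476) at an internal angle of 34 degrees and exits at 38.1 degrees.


Apply Snell's law: n1 * sin(theta1) = n2 * sin(theta2)
  n2 = n1 * sin(theta1) / sin(theta2)
  sin(34) = 0.559193
  sin(38.1) = 0.617036
  n2 = 1.476 * 0.559193 / 0.617036 = 1.3376

1.3376


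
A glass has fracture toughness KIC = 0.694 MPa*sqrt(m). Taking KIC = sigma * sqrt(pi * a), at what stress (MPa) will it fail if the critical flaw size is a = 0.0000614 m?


Rearrange KIC = sigma * sqrt(pi * a):
  sigma = KIC / sqrt(pi * a)
  sqrt(pi * 0.0000614) = 0.013889
  sigma = 0.694 / 0.013889 = 49.97 MPa

49.97 MPa


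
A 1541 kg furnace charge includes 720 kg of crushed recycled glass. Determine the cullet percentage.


Cullet ratio = (cullet mass / total batch mass) * 100
  Ratio = 720 / 1541 * 100 = 46.72%

46.72%


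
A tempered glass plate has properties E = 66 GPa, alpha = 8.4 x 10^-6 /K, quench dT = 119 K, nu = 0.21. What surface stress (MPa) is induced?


Tempering stress: sigma = E * alpha * dT / (1 - nu)
  E (MPa) = 66 * 1000 = 66000
  Numerator = 66000 * (8.4 x 10^-6) * 119 = 65.9736
  Denominator = 1 - 0.21 = 0.79
  sigma = 65.9736 / 0.79 = 83.5 MPa

83.5 MPa


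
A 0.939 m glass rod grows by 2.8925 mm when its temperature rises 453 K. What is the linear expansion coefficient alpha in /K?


Rearrange dL = alpha * L0 * dT for alpha:
  alpha = dL / (L0 * dT)
  alpha = (2.8925 / 1000) / (0.939 * 453) = 0.0000068 /K = 6.8 x 10^-6 /K

6.8 x 10^-6 /K


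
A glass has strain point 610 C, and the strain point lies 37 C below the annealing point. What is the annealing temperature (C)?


T_anneal = T_strain + gap:
  T_anneal = 610 + 37 = 647 C

647 C


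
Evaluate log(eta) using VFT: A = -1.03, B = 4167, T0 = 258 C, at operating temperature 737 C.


VFT equation: log(eta) = A + B / (T - T0)
  T - T0 = 737 - 258 = 479
  B / (T - T0) = 4167 / 479 = 8.699
  log(eta) = -1.03 + 8.699 = 7.669

7.669


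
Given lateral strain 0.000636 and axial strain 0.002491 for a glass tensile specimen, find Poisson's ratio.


Poisson's ratio: nu = lateral strain / axial strain
  nu = 0.000636 / 0.002491 = 0.2553

0.2553


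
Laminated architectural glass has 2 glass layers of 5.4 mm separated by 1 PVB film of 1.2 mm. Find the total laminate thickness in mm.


Total thickness = glass contribution + PVB contribution
  Glass: 2 * 5.4 = 10.8 mm
  PVB: 1 * 1.2 = 1.2 mm
  Total = 10.8 + 1.2 = 12.0 mm

12.0 mm


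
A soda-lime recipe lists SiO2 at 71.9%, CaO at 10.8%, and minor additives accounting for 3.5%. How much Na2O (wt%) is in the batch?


Pieces sum to 100%:
  Na2O = 100 - (SiO2 + CaO + others)
  Na2O = 100 - (71.9 + 10.8 + 3.5) = 13.8%

13.8%


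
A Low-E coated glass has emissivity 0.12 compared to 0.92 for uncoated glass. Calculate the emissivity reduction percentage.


Percentage reduction = (1 - coated/uncoated) * 100
  Ratio = 0.12 / 0.92 = 0.1304
  Reduction = (1 - 0.1304) * 100 = 87.0%

87.0%


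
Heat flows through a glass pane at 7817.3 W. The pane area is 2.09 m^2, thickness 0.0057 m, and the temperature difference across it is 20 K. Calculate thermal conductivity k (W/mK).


Fourier's law rearranged: k = Q * t / (A * dT)
  Numerator = 7817.3 * 0.0057 = 44.55861
  Denominator = 2.09 * 20 = 41.8
  k = 44.55861 / 41.8 = 1.066 W/mK

1.066 W/mK


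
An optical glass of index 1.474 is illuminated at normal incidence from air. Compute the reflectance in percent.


Fresnel reflectance at normal incidence:
  R = ((n - 1)/(n + 1))^2
  (n - 1)/(n + 1) = (1.474 - 1)/(1.474 + 1) = 0.191593
  R = 0.191593^2 = 0.0367079
  R(%) = 0.0367079 * 100 = 3.671%

3.671%


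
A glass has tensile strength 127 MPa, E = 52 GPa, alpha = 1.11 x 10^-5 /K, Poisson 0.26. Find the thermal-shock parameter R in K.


Thermal shock resistance: R = sigma * (1 - nu) / (E * alpha)
  Numerator = 127 * (1 - 0.26) = 93.98
  Denominator = 52 * 1000 * (1.11 x 10^-5) = 0.5772
  R = 93.98 / 0.5772 = 162.8 K

162.8 K


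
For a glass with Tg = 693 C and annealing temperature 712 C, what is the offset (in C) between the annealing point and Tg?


Offset = T_anneal - Tg:
  offset = 712 - 693 = 19 C

19 C


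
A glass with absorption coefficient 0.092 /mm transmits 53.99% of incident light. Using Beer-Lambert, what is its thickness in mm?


Rearrange T = exp(-alpha * thickness):
  thickness = -ln(T) / alpha
  T = 53.99/100 = 0.5399
  ln(T) = -0.61637
  -ln(T) = 0.61637
  thickness = 0.61637 / 0.092 = 6.7 mm

6.7 mm


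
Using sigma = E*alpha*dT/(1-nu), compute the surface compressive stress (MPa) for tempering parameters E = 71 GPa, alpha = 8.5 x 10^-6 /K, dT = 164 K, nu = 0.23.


Tempering stress: sigma = E * alpha * dT / (1 - nu)
  E (MPa) = 71 * 1000 = 71000
  Numerator = 71000 * (8.5 x 10^-6) * 164 = 98.974
  Denominator = 1 - 0.23 = 0.77
  sigma = 98.974 / 0.77 = 128.5 MPa

128.5 MPa


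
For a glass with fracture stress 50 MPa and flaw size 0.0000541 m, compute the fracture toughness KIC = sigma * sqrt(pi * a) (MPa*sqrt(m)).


Fracture toughness: KIC = sigma * sqrt(pi * a)
  pi * a = pi * 0.0000541 = 0.00016996
  sqrt(pi * a) = 0.013037
  KIC = 50 * 0.013037 = 0.652 MPa*sqrt(m)

0.652 MPa*sqrt(m)


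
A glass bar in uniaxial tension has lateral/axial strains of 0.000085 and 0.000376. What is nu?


Poisson's ratio: nu = lateral strain / axial strain
  nu = 0.000085 / 0.000376 = 0.2261

0.2261


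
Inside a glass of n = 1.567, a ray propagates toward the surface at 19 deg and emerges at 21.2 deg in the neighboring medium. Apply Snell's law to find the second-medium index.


Apply Snell's law: n1 * sin(theta1) = n2 * sin(theta2)
  n2 = n1 * sin(theta1) / sin(theta2)
  sin(19) = 0.325568
  sin(21.2) = 0.361625
  n2 = 1.567 * 0.325568 / 0.361625 = 1.4108

1.4108


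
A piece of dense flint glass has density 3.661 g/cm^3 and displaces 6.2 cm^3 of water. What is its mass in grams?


Rearrange rho = m / V:
  m = rho * V
  m = 3.661 * 6.2 = 22.698 g

22.698 g


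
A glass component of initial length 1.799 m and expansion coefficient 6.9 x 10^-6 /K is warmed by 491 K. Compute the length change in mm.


Thermal expansion formula: dL = alpha * L0 * dT
  dL = (6.9 x 10^-6) * 1.799 * 491 = 0.00609483 m
Convert to mm: 0.00609483 * 1000 = 6.0948 mm

6.0948 mm


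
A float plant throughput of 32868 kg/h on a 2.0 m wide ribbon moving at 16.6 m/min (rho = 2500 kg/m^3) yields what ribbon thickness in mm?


Ribbon cross-section from mass balance:
  Volume rate = throughput / density = 32868 / 2500 = 13.1472 m^3/h
  thickness = volume rate / (speed * 60 * width), i.e.
  thickness = throughput / (60 * speed * width * density) * 1000
  thickness = 32868 / (60 * 16.6 * 2.0 * 2500) * 1000 = 6.6 mm

6.6 mm


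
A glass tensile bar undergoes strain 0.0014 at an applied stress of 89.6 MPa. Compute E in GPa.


Young's modulus: E = stress / strain
  E = 89.6 MPa / 0.0014 = 64000 MPa
Convert to GPa: 64000 / 1000 = 64.0 GPa

64.0 GPa


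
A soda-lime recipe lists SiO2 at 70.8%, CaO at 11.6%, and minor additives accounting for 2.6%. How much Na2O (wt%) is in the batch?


Pieces sum to 100%:
  Na2O = 100 - (SiO2 + CaO + others)
  Na2O = 100 - (70.8 + 11.6 + 2.6) = 15.0%

15.0%


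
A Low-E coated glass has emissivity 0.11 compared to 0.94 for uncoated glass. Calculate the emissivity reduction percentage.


Percentage reduction = (1 - coated/uncoated) * 100
  Ratio = 0.11 / 0.94 = 0.117
  Reduction = (1 - 0.117) * 100 = 88.3%

88.3%


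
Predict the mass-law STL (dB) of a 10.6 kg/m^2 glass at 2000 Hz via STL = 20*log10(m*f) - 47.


Mass law: STL = 20 * log10(m * f) - 47
  m * f = 10.6 * 2000 = 21200
  log10(21200) = 4.32634
  STL = 20 * 4.32634 - 47 = 86.5268 - 47 = 39.5 dB

39.5 dB


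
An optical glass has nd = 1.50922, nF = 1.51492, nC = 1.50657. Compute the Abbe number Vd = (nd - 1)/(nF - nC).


Abbe number formula: Vd = (nd - 1) / (nF - nC)
  nd - 1 = 1.50922 - 1 = 0.50922
  nF - nC = 1.51492 - 1.50657 = 0.00835
  Vd = 0.50922 / 0.00835 = 60.98

60.98


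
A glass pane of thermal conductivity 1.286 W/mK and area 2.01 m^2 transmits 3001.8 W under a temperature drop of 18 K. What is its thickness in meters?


Fourier's law: t = k * A * dT / Q
  t = 1.286 * 2.01 * 18 / 3001.8
  t = 46.52748 / 3001.8 = 0.0155 m

0.0155 m


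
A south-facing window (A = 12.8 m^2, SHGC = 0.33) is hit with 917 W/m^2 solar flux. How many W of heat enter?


Solar heat gain: Q = Area * SHGC * Irradiance
  Q = 12.8 * 0.33 * 917 = 3873.4 W

3873.4 W


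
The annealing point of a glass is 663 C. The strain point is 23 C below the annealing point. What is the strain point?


Strain point = annealing point - difference:
  T_strain = 663 - 23 = 640 C

640 C


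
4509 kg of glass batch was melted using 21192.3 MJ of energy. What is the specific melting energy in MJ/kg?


Rearrange E = m * s for s:
  s = E / m
  s = 21192.3 / 4509 = 4.7 MJ/kg

4.7 MJ/kg


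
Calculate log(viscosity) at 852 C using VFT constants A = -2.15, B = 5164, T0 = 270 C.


VFT equation: log(eta) = A + B / (T - T0)
  T - T0 = 852 - 270 = 582
  B / (T - T0) = 5164 / 582 = 8.873
  log(eta) = -2.15 + 8.873 = 6.723

6.723


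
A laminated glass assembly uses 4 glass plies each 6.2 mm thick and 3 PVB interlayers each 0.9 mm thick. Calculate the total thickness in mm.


Total thickness = glass contribution + PVB contribution
  Glass: 4 * 6.2 = 24.8 mm
  PVB: 3 * 0.9 = 2.7 mm
  Total = 24.8 + 2.7 = 27.5 mm

27.5 mm


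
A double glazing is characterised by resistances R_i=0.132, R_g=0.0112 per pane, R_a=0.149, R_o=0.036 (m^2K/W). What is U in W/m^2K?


Total thermal resistance (series):
  R_total = R_in + R_glass + R_air + R_glass + R_out
  R_total = 0.132 + 0.0112 + 0.149 + 0.0112 + 0.036 = 0.3394 m^2K/W
U-value = 1 / R_total = 1 / 0.3394 = 2.946 W/m^2K

2.946 W/m^2K
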